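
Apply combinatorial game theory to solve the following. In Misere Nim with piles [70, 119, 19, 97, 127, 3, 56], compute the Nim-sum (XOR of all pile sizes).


We need the XOR (exclusive or) of all pile sizes.
After XOR-ing pile 1 (size 70): 0 XOR 70 = 70
After XOR-ing pile 2 (size 119): 70 XOR 119 = 49
After XOR-ing pile 3 (size 19): 49 XOR 19 = 34
After XOR-ing pile 4 (size 97): 34 XOR 97 = 67
After XOR-ing pile 5 (size 127): 67 XOR 127 = 60
After XOR-ing pile 6 (size 3): 60 XOR 3 = 63
After XOR-ing pile 7 (size 56): 63 XOR 56 = 7
The Nim-value of this position is 7.

7


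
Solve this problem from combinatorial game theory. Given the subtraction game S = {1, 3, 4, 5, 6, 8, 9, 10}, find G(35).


The subtraction set is S = {1, 3, 4, 5, 6, 8, 9, 10}.
G(k) = mex{ G(k - s) : s in S, s <= k }. We compute iteratively: G(0) = 0.
G(1) = mex({0}) = 1
G(2) = mex({1}) = 0
G(3) = mex({0}) = 1
G(4) = mex({0, 1}) = 2
G(5) = mex({0, 1, 2}) = 3
G(6) = mex({0, 1, 3}) = 2
G(7) = mex({0, 1, 2}) = 3
G(8) = mex({0, 1, 2, 3}) = 4
G(9) = mex({0, 1, 2, 3, 4}) = 5
G(10) = mex({0, 1, 2, 3, 5}) = 4
G(11) = mex({0, 1, 2, 3, 4}) = 5
G(12) = mex({0, 1, 2, 3, 4, 5}) = 6
G(13) = mex({1, 2, 3, 4, 5, 6}) = 0
G(14) = mex({0, 2, 3, 4, 5}) = 1
G(15) = mex({1, 2, 3, 4, 5, 6}) = 0
G(16) = mex({0, 2, 3, 4, 5, 6}) = 1
G(17) = mex({0, 1, 3, 4, 5, 6}) = 2
G(18) = mex({0, 1, 2, 4, 5, 6}) = 3
G(19) = mex({0, 1, 3, 4, 5}) = 2
G(20) = mex({0, 1, 2, 4, 5, 6}) = 3
G(21) = mex({0, 1, 2, 3, 5, 6}) = 4
G(22) = mex({0, 1, 2, 3, 4, 6}) = 5
Observe that G(13)..G(22) = 0, 1, 0, 1, 2, 3, 2, 3, 4, 5 repeats G(0)..G(9) = 0, 1, 0, 1, 2, 3, 2, 3, 4, 5.
For k >= max(S) = 10, G(k) is determined by the previous 10 values G(k-10)..G(k-1); a window of 10 consecutive values has recurred shifted by 13, so by induction G(k + 13) = G(k) for all k >= 0: the sequence is periodic from the start with period 13.
One period: G(0..12) = 0, 1, 0, 1, 2, 3, 2, 3, 4, 5, 4, 5, 6.
35 mod 13 = 9, so G(35) = G(9) = 5.

5


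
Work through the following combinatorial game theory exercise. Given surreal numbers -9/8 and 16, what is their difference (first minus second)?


x = -9/8, y = 16
Converting to common denominator: 8
x = -9/8, y = 128/8
x - y = -9/8 - 16 = -137/8

-137/8


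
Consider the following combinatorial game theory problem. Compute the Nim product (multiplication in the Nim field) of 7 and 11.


Nim multiplication is bilinear over XOR: (u XOR v) * w = (u*w) XOR (v*w).
So we split each operand into its bit components and XOR the pairwise Nim products.
7 = 1 + 2 + 4 (as XOR of powers of 2).
11 = 1 + 2 + 8 (as XOR of powers of 2).
Using the standard Nim-product table on single bits:
  2*2 = 3,   2*4 = 8,   2*8 = 12,
  4*4 = 6,   4*8 = 11,  8*8 = 13,
and  1*x = x (identity), k*l = l*k (commutative).
Pairwise Nim products:
  1 * 1 = 1
  1 * 2 = 2
  1 * 8 = 8
  2 * 1 = 2
  2 * 2 = 3
  2 * 8 = 12
  4 * 1 = 4
  4 * 2 = 8
  4 * 8 = 11
XOR them: 1 XOR 2 XOR 8 XOR 2 XOR 3 XOR 12 XOR 4 XOR 8 XOR 11 = 1.
Result: 7 * 11 = 1 (in Nim).

1


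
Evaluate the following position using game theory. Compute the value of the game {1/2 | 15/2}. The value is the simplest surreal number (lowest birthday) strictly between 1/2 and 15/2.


Left options: {1/2}, max = 1/2
Right options: {15/2}, min = 15/2
All options are numbers and max(Left) < min(Right), so by the simplicity theorem the value is the simplest (earliest-born) number strictly between 1/2 and 15/2.
Integers 1 through 7 all lie strictly between 1/2 and 15/2.
Among integers, the simplest (lowest birthday = smallest |n|; 0 is born on day 0, +-n on day n) is 1.
No non-integer in the interval can be simpler: if x is a non-integer in the interval, then floor(x) or ceil(x) also lies in the interval (the interval contains an integer), and both are proper prefixes of x's sign expansion, i.e. born earlier. So the game value is 1.
Game value = 1

1


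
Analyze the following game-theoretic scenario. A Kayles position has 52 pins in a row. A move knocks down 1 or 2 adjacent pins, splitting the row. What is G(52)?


Kayles: a move removes 1 or 2 adjacent pins from a contiguous row.
Removing pins from a row of k leaves two independent rows (a, b) with a + b = k - 1 (one pin) or a + b = k - 2 (two pins); an end removal gives a = 0.
By Sprague-Grundy, G(k) = mex{ G(a) XOR G(b) } over all these splits. G(0) = 0.
G(1): splits (0,0):0^0=0 -> mex({0}) = 1
G(2): splits (0,1):0^1=1 (0,0):0^0=0 -> mex({0, 1}) = 2
G(3): splits (0,2):0^2=2 (1,1):1^1=0 (0,1):0^1=1 -> mex({0, 1, 2}) = 3
G(4): splits (0,3):0^3=3 (1,2):1^2=3 (0,2):0^2=2 (1,1):1^1=0 -> mex({0, 2, 3}) = 1
G(5): splits (0,4):0^1=1 (1,3):1^3=2 (2,2):2^2=0 (0,3):0^3=3 (1,2):1^2=3 -> mex({0, 1, 2, 3}) = 4
G(6) = mex({0, 1, 2, 4}) = 3
G(7) = mex({0, 1, 3, 4, 5}) = 2
G(8) = mex({0, 2, 3, 5, 6}) = 1
G(9) = mex({0, 1, 2, 3, 6, 7}) = 4
G(10) = mex({0, 1, 3, 4, 5, 7}) = 2
G(11) = mex({0, 1, 2, 3, 4, 5}) = 6
G(12) = mex({0, 1, 2, 3, 5, 6, 7}) = 4
G(13) = mex({0, 2, 3, 4, 6, 7}) = 1
G(14) = mex({0, 1, 4, 5, 6, 7}) = 2
G(15) = mex({0, 1, 2, 3, 4, 5, 6}) = 7
G(16) = mex({0, 2, 3, 5, 6, 7}) = 1
G(17) = mex({0, 1, 2, 3, 5, 6, 7}) = 4
G(18) = mex({0, 1, 2, 4, 5, 6}) = 3
G(19) = mex({0, 1, 3, 4, 5, 7}) = 2
G(20) = mex({0, 2, 3, 4, 5, 6, 7}) = 1
G(21) = mex({0, 1, 2, 3, 5, 6, 7}) = 4
G(22) = mex({0, 1, 2, 3, 4, 5, 7}) = 6
G(23) = mex({0, 1, 2, 3, 4, 5, 6}) = 7
G(24) = mex({0, 1, 2, 3, 5, 6, 7}) = 4
G(25) = mex({0, 2, 3, 4, 6, 7}) = 1
G(26) = mex({0, 1, 3, 4, 5, 6, 7}) = 2
G(27) = mex({0, 1, 2, 3, 4, 5, 6, 7}) = 8
G(28) = mex({0, 1, 2, 3, 4, 6, 7, 8}) = 5
G(29) = mex({0, 1, 2, 3, 5, 6, 7, 8, 9}) = 4
G(30) = mex({0, 1, 2, 3, 4, 5, 6, 9, 10}) = 7
G(31) = mex({0, 1, 3, 4, 5, 7, 10, 11}) = 2
G(32) = mex({0, 2, 3, 4, 5, 6, 7, 9, 11}) = 1
G(33) = mex({0, 1, 2, 3, 4, 5, 6, 7, 9, 12}) = 8
G(34) = mex({0, 1, 2, 3, 4, 5, 7, 8, 11, 12}) = 6
G(35) = mex({0, 1, 2, 3, 4, 5, 6, 8, 9, 10, 11}) = 7
G(36) = mex({0, 1, 2, 3, 5, 6, 7, 9, 10}) = 4
G(37) = mex({0, 2, 3, 4, 6, 7, 9, 10, 11, 12}) = 1
G(38) = mex({0, 1, 3, 4, 5, 6, 7, 9, 10, 11, 12}) = 2
G(39) = mex({0, 1, 2, 4, 5, 6, 7, 9, 10, 12, 14}) = 3
G(40) = mex({0, 2, 3, 4, 6, 7, 11, 12, 14}) = 1
G(41) = mex({0, 1, 2, 3, 5, 6, 7, 9, 10, 11, 12}) = 4
G(42) = mex({0, 1, 2, 3, 4, 5, 6, 9, 10}) = 7
G(43) = mex({0, 1, 3, 4, 5, 7, 9, 10, 12, 15}) = 2
G(44) = mex({0, 2, 3, 4, 5, 6, 7, 9, 10, 12, 15}) = 1
G(45) = mex({0, 1, 2, 3, 4, 5, 6, 7, 9, 10, 12, 14}) = 8
G(46) = mex({0, 1, 3, 4, 5, 7, 8, 11, 12, 14}) = 2
G(47) = mex({0, 1, 2, 3, 4, 5, 6, 8, 9, 10, 11, 12}) = 7
G(48) = mex({0, 1, 2, 3, 5, 6, 7, 9, 10}) = 4
G(49) = mex({0, 2, 3, 4, 6, 7, 9, 10, 11, 12, 15}) = 1
G(50) = mex({0, 1, 4, 5, 6, 7, 9, 11, 12, 14, 15}) = 2
G(51) = mex({0, 1, 2, 3, 4, 5, 6, 7, 9, 12, 14, 15}) = 8
G(52) = mex({0, 2, 3, 4, 5, 6, 7, 8, 11, 12, 15}) = 1
Therefore G(52) = 1.

1


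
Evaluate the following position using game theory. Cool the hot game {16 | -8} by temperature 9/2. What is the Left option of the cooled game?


Original game: {16 | -8} (a switch {a | b} with a > b).
Cooling by t (for t below the temperature (a - b)/2 = 12) taxes each move by t: {a | b} cooled by t is {a - t | b + t}.
Cooling amount: t = 9/2
Cooled Left option: 16 - 9/2 = 23/2
Cooled Right option: -8 + 9/2 = -7/2
Cooled game: {23/2 | -7/2}
Left option = 23/2

23/2


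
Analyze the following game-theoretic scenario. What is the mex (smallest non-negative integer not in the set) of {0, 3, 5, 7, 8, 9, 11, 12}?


Set = {0, 3, 5, 7, 8, 9, 11, 12}
0 is in the set.
1 is NOT in the set. This is the mex.
mex = 1

1


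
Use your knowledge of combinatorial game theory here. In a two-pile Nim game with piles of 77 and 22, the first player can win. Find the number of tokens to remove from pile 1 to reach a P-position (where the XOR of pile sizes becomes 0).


Piles: 77 and 22
Current XOR: 77 XOR 22 = 91 (non-zero, so this is an N-position).
To make the XOR zero, we need to find a move that balances the piles.
For pile 1 (size 77): target = 77 XOR 91 = 22
We reduce pile 1 from 77 to 22.
Tokens removed: 77 - 22 = 55
Verification: 22 XOR 22 = 0

55


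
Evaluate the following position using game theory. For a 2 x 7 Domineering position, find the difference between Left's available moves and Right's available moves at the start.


Board is 2 x 7 (rows x cols).
Left (vertical) placements: (rows-1) * cols = 1 * 7 = 7
Right (horizontal) placements: rows * (cols-1) = 2 * 6 = 12
Advantage = Left - Right = 7 - 12 = -5

-5


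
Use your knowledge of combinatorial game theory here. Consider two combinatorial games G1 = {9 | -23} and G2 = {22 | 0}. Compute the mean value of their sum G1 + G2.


G1 = {9 | -23}, G2 = {22 | 0}
Each is a switch {a | b} with numbers a > b; its mean value is (a + b)/2, and mean value is additive over game sums: m(G1 + G2) = m(G1) + m(G2).
Mean of G1 = (9 + (-23))/2 = -14/2 = -7
Mean of G2 = (22 + (0))/2 = 22/2 = 11
Mean of G1 + G2 = -7 + 11 = 4

4


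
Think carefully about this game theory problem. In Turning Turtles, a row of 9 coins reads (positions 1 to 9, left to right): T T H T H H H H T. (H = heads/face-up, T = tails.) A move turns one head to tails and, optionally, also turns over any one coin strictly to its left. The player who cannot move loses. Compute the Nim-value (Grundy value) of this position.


Coins: T T H T H H H H T
Key fact: a single head at position k behaves exactly like a Nim heap of size k (turning it to T and optionally flipping a coin at j < k corresponds to moving the heap from k to j, or to 0), and heads combine as a disjunctive sum (two heads at the same place would cancel, matching j XOR j = 0). So the Nim-value is the XOR of the 1-indexed positions of the heads.
Face-up positions (1-indexed): [3, 5, 6, 7, 8]
XOR 0 with 3: 0 XOR 3 = 3
XOR 3 with 5: 3 XOR 5 = 6
XOR 6 with 6: 6 XOR 6 = 0
XOR 0 with 7: 0 XOR 7 = 7
XOR 7 with 8: 7 XOR 8 = 15
Nim-value = 15

15


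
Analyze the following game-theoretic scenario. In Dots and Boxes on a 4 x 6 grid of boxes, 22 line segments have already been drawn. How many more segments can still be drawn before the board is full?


Grid: 4 x 6 boxes, i.e. 5 rows and 7 columns of dots.
Horizontal edges: (rows + 1) * cols = 5 * 6 = 30
Vertical edges: rows * (cols + 1) = 4 * 7 = 28
Total edges: 30 + 28 = 58
Edges drawn: 22
Remaining: 58 - 22 = 36

36


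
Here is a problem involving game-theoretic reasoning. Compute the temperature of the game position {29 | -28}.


The game is {29 | -28}, a switch {a | b} with numbers a > b.
Cooling {a | b} by t gives {a - t | b + t}, which stops being hot when a - t = b + t, i.e. at t = (a - b)/2. So the temperature of a switch is (a - b)/2.
Temperature = (Left option - Right option) / 2
= (29 - (-28)) / 2
= 57 / 2
= 57/2

57/2


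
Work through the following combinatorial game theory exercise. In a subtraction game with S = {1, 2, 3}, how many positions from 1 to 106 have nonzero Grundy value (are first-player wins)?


Subtraction set S = {1, 2, 3}, so G(n) = n mod 4.
G(n) = 0 when n is a multiple of 4.
Multiples of 4 in [1, 106]: 26
N-positions (nonzero Grundy) = 106 - 26 = 80

80


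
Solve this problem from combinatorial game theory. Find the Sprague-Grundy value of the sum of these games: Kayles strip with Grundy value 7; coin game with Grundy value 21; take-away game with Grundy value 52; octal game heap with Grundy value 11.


By the Sprague-Grundy theorem, the Grundy value of a sum of games is the XOR of individual Grundy values.
Kayles strip: Grundy value = 7. Running XOR: 0 XOR 7 = 7
coin game: Grundy value = 21. Running XOR: 7 XOR 21 = 18
take-away game: Grundy value = 52. Running XOR: 18 XOR 52 = 38
octal game heap: Grundy value = 11. Running XOR: 38 XOR 11 = 45
The combined Grundy value is 45.

45


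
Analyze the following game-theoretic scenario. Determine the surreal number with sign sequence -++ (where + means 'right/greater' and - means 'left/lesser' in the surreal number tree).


Sign expansion: -++
Rule: track bounds (lo, hi), initially (-inf, +inf). On '+', the current value becomes lo and we move to the simplest number in (value, hi): value + 1 if hi = +inf, otherwise the midpoint (value + hi)/2. On '-', the current value becomes hi and we move to value - 1 if lo = -inf, otherwise the midpoint (lo + value)/2.
Start at 0.
Step 1: sign = -, move left. Bounds: (-inf, 0). Value = -1
Step 2: sign = +, move right. Bounds: (-1, 0). Value = -1/2
Step 3: sign = +, move right. Bounds: (-1/2, 0). Value = -1/4
The surreal number with sign expansion -++ is -1/4.

-1/4


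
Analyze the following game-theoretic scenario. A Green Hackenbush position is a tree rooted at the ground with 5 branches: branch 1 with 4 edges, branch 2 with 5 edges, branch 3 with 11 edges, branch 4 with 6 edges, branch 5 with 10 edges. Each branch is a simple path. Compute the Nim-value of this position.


The tree has 5 branches from the ground vertex.
In Green Hackenbush, the Nim-value of a simple path of length k is k.
Branch 1: length 4, Nim-value = 4
Branch 2: length 5, Nim-value = 5
Branch 3: length 11, Nim-value = 11
Branch 4: length 6, Nim-value = 6
Branch 5: length 10, Nim-value = 10
Total Nim-value = XOR of all branch values:
0 XOR 4 = 4
4 XOR 5 = 1
1 XOR 11 = 10
10 XOR 6 = 12
12 XOR 10 = 6
Nim-value of the tree = 6

6


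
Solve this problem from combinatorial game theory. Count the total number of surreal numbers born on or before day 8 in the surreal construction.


Day 0: {|} = 0 is born. Count = 1.
Day n: the number of surreal numbers born by day n is 2^(n+1) - 1.
By day 0: 2^1 - 1 = 1
By day 1: 2^2 - 1 = 3
By day 2: 2^3 - 1 = 7
By day 3: 2^4 - 1 = 15
By day 4: 2^5 - 1 = 31
By day 5: 2^6 - 1 = 63
By day 6: 2^7 - 1 = 127
By day 7: 2^8 - 1 = 255
By day 8: 2^9 - 1 = 511
By day 8: 511 surreal numbers.

511


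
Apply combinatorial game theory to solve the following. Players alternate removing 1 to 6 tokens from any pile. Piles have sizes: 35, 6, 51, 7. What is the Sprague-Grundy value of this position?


Subtraction set: {1, 2, 3, 4, 5, 6}
For this subtraction set, G(n) = n mod 7 (period = max + 1 = 7).
Pile 1 (size 35): G(35) = 35 mod 7 = 0
Pile 2 (size 6): G(6) = 6 mod 7 = 6
Pile 3 (size 51): G(51) = 51 mod 7 = 2
Pile 4 (size 7): G(7) = 7 mod 7 = 0
Total Grundy value = XOR of all: 0 XOR 6 XOR 2 XOR 0 = 4

4


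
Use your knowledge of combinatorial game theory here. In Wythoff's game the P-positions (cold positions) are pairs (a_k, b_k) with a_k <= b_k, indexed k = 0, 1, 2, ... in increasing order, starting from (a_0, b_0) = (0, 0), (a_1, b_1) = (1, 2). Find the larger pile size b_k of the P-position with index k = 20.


By Wythoff's theorem, a_k = floor(k * phi) and b_k = floor(k * phi^2) = a_k + k, where phi = (1 + sqrt(5))/2 is the golden ratio.
phi = (1 + sqrt(5))/2 = 1.618034
phi^2 = phi + 1 = 2.618034
k = 20
k * phi^2 = 20 * 2.618034 = 52.360680
b_20 = floor(k * phi^2) = 52 (check: a_20 + k = 32 + 20 = 52)

52


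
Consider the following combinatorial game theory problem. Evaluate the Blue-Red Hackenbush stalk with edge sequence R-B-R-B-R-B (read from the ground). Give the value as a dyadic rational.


Edges (from ground): R-B-R-B-R-B
By Berlekamp's sign-expansion rule, a Blue-Red Hackenbush stalk has the value of the surreal number whose sign sequence is the edge sequence with B -> + and R -> -.
Sign sequence: -+-+-+
Trace the sign expansion in the surreal number tree, starting from 0:
Edge 1: R (sign -) -> bounds (-inf, 0), value = -1
Edge 2: B (sign +) -> bounds (-1, 0), value = -1/2
Edge 3: R (sign -) -> bounds (-1, -1/2), value = -3/4
Edge 4: B (sign +) -> bounds (-3/4, -1/2), value = -5/8
Edge 5: R (sign -) -> bounds (-3/4, -5/8), value = -11/16
Edge 6: B (sign +) -> bounds (-11/16, -5/8), value = -21/32
Game value = -21/32

-21/32


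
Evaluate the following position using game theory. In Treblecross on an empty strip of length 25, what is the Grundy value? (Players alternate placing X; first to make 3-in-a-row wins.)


Treblecross: place X on empty cells; 3-in-a-row wins.
Playing within two cells of an existing X lets the opponent win at once, so sensible play treats the cells i-2..i+2 around each X as dead. The player left with no safe cell loses, so this is a normal-play take-away game on strips of safe cells.
Placing X at cell i (0-indexed) of a strip of k safe cells leaves independent strips of sizes max(0, i-2) and max(0, k-i-3). Hence G(k) = mex{ G(max(0,i-2)) XOR G(max(0,k-i-3)) : 0 <= i < k }, with G(0) = 0.
G(1): splits (0,0):0^0=0 -> mex({0}) = 1
G(2): splits (0,0):0^0=0 -> mex({0}) = 1
G(3): splits (0,0):0^0=0 -> mex({0}) = 1
G(4): splits (0,1):0^1=1 (0,0):0^0=0 -> mex({0, 1}) = 2
G(5): splits (0,2):0^1=1 (0,1):0^1=1 (0,0):0^0=0 -> mex({0, 1}) = 2
G(6) = mex({1}) = 0
G(7) = mex({0, 1, 2}) = 3
G(8) = mex({0, 1, 2}) = 3
G(9) = mex({0, 2}) = 1
G(10) = mex({0, 2, 3}) = 1
G(11) = mex({0, 3}) = 1
G(12) = mex({1, 3}) = 0
G(13) = mex({0, 1, 2, 3}) = 4
G(14) = mex({0, 1, 2}) = 3
G(15) = mex({0, 1, 2}) = 3
G(16) = mex({0, 1, 2, 4}) = 3
G(17) = mex({0, 1, 3, 4}) = 2
G(18) = mex({0, 1, 3, 4}) = 2
G(19) = mex({0, 1, 3, 5}) = 2
G(20) = mex({0, 1, 2, 3, 5}) = 4
G(21) = mex({0, 1, 2, 3, 5}) = 4
G(22) = mex({1, 2, 6}) = 0
G(23) = mex({0, 1, 2, 3, 4, 6}) = 5
G(24) = mex({0, 1, 2, 3, 4}) = 5
G(25) = mex({0, 1, 3, 4, 7}) = 2
Therefore G(25) = 2.

2


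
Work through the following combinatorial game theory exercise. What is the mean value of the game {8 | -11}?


Game = {8 | -11}, a switch {a | b} with numbers a > b.
Its thermograph has left wall a - t and right wall b + t, which meet at t = (a - b)/2, where both equal (a + b)/2. So the mast (mean value) is at (a + b)/2.
Mean = (8 + (-11))/2 = -3/2 = -3/2

-3/2


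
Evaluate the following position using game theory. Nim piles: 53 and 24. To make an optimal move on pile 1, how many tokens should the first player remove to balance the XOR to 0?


Piles: 53 and 24
Current XOR: 53 XOR 24 = 45 (non-zero, so this is an N-position).
To make the XOR zero, we need to find a move that balances the piles.
For pile 1 (size 53): target = 53 XOR 45 = 24
We reduce pile 1 from 53 to 24.
Tokens removed: 53 - 24 = 29
Verification: 24 XOR 24 = 0

29


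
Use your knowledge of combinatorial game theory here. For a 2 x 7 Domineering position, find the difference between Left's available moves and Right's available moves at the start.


Board is 2 x 7 (rows x cols).
Left (vertical) placements: (rows-1) * cols = 1 * 7 = 7
Right (horizontal) placements: rows * (cols-1) = 2 * 6 = 12
Advantage = Left - Right = 7 - 12 = -5

-5


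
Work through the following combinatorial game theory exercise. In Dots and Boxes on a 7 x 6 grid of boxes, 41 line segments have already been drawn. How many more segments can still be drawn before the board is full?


Grid: 7 x 6 boxes, i.e. 8 rows and 7 columns of dots.
Horizontal edges: (rows + 1) * cols = 8 * 6 = 48
Vertical edges: rows * (cols + 1) = 7 * 7 = 49
Total edges: 48 + 49 = 97
Edges drawn: 41
Remaining: 97 - 41 = 56

56


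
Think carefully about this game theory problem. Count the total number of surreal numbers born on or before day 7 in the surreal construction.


Day 0: {|} = 0 is born. Count = 1.
Day n: the number of surreal numbers born by day n is 2^(n+1) - 1.
By day 0: 2^1 - 1 = 1
By day 1: 2^2 - 1 = 3
By day 2: 2^3 - 1 = 7
By day 3: 2^4 - 1 = 15
By day 4: 2^5 - 1 = 31
By day 5: 2^6 - 1 = 63
By day 6: 2^7 - 1 = 127
By day 7: 2^8 - 1 = 255
By day 7: 255 surreal numbers.

255


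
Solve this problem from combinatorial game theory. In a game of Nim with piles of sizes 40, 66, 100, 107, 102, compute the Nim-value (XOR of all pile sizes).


We need the XOR (exclusive or) of all pile sizes.
After XOR-ing pile 1 (size 40): 0 XOR 40 = 40
After XOR-ing pile 2 (size 66): 40 XOR 66 = 106
After XOR-ing pile 3 (size 100): 106 XOR 100 = 14
After XOR-ing pile 4 (size 107): 14 XOR 107 = 101
After XOR-ing pile 5 (size 102): 101 XOR 102 = 3
The Nim-value of this position is 3.

3


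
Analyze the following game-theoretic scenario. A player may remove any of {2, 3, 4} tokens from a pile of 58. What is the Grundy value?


The subtraction set is S = {2, 3, 4}.
G(k) = mex{ G(k - s) : s in S, s <= k }. We compute iteratively: G(0) = 0.
G(1) = mex({}) = 0
G(2) = mex({0}) = 1
G(3) = mex({0}) = 1
G(4) = mex({0, 1}) = 2
G(5) = mex({0, 1}) = 2
G(6) = mex({1, 2}) = 0
G(7) = mex({1, 2}) = 0
G(8) = mex({0, 2}) = 1
G(9) = mex({0, 2}) = 1
Observe that G(6)..G(9) = 0, 0, 1, 1 repeats G(0)..G(3) = 0, 0, 1, 1.
For k >= max(S) = 4, G(k) is determined by the previous 4 values G(k-4)..G(k-1); a window of 4 consecutive values has recurred shifted by 6, so by induction G(k + 6) = G(k) for all k >= 0: the sequence is periodic from the start with period 6.
One period: G(0..5) = 0, 0, 1, 1, 2, 2.
58 mod 6 = 4, so G(58) = G(4) = 2.

2


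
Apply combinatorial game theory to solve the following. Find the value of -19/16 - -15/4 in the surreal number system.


x = -19/16, y = -15/4
Converting to common denominator: 16
x = -19/16, y = -60/16
x - y = -19/16 - -15/4 = 41/16

41/16


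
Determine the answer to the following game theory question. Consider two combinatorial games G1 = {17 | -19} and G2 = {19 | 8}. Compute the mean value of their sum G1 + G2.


G1 = {17 | -19}, G2 = {19 | 8}
Each is a switch {a | b} with numbers a > b; its mean value is (a + b)/2, and mean value is additive over game sums: m(G1 + G2) = m(G1) + m(G2).
Mean of G1 = (17 + (-19))/2 = -2/2 = -1
Mean of G2 = (19 + (8))/2 = 27/2 = 27/2
Mean of G1 + G2 = -1 + 27/2 = 25/2

25/2


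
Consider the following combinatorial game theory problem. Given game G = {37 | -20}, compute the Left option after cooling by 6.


Original game: {37 | -20} (a switch {a | b} with a > b).
Cooling by t (for t below the temperature (a - b)/2 = 57/2) taxes each move by t: {a | b} cooled by t is {a - t | b + t}.
Cooling amount: t = 6
Cooled Left option: 37 - 6 = 31
Cooled Right option: -20 + 6 = -14
Cooled game: {31 | -14}
Left option = 31

31


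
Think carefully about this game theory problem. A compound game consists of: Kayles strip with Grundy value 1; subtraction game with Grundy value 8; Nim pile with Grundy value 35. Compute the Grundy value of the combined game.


By the Sprague-Grundy theorem, the Grundy value of a sum of games is the XOR of individual Grundy values.
Kayles strip: Grundy value = 1. Running XOR: 0 XOR 1 = 1
subtraction game: Grundy value = 8. Running XOR: 1 XOR 8 = 9
Nim pile: Grundy value = 35. Running XOR: 9 XOR 35 = 42
The combined Grundy value is 42.

42


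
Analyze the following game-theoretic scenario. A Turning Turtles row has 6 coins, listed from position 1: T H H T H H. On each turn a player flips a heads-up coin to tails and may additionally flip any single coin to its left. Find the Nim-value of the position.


Coins: T H H T H H
Key fact: a single head at position k behaves exactly like a Nim heap of size k (turning it to T and optionally flipping a coin at j < k corresponds to moving the heap from k to j, or to 0), and heads combine as a disjunctive sum (two heads at the same place would cancel, matching j XOR j = 0). So the Nim-value is the XOR of the 1-indexed positions of the heads.
Face-up positions (1-indexed): [2, 3, 5, 6]
XOR 0 with 2: 0 XOR 2 = 2
XOR 2 with 3: 2 XOR 3 = 1
XOR 1 with 5: 1 XOR 5 = 4
XOR 4 with 6: 4 XOR 6 = 2
Nim-value = 2

2


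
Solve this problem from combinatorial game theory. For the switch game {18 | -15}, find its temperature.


The game is {18 | -15}, a switch {a | b} with numbers a > b.
Cooling {a | b} by t gives {a - t | b + t}, which stops being hot when a - t = b + t, i.e. at t = (a - b)/2. So the temperature of a switch is (a - b)/2.
Temperature = (Left option - Right option) / 2
= (18 - (-15)) / 2
= 33 / 2
= 33/2

33/2


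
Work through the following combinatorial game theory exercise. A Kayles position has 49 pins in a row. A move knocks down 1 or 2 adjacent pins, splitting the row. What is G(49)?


Kayles: a move removes 1 or 2 adjacent pins from a contiguous row.
Removing pins from a row of k leaves two independent rows (a, b) with a + b = k - 1 (one pin) or a + b = k - 2 (two pins); an end removal gives a = 0.
By Sprague-Grundy, G(k) = mex{ G(a) XOR G(b) } over all these splits. G(0) = 0.
G(1): splits (0,0):0^0=0 -> mex({0}) = 1
G(2): splits (0,1):0^1=1 (0,0):0^0=0 -> mex({0, 1}) = 2
G(3): splits (0,2):0^2=2 (1,1):1^1=0 (0,1):0^1=1 -> mex({0, 1, 2}) = 3
G(4): splits (0,3):0^3=3 (1,2):1^2=3 (0,2):0^2=2 (1,1):1^1=0 -> mex({0, 2, 3}) = 1
G(5): splits (0,4):0^1=1 (1,3):1^3=2 (2,2):2^2=0 (0,3):0^3=3 (1,2):1^2=3 -> mex({0, 1, 2, 3}) = 4
G(6) = mex({0, 1, 2, 4}) = 3
G(7) = mex({0, 1, 3, 4, 5}) = 2
G(8) = mex({0, 2, 3, 5, 6}) = 1
G(9) = mex({0, 1, 2, 3, 6, 7}) = 4
G(10) = mex({0, 1, 3, 4, 5, 7}) = 2
G(11) = mex({0, 1, 2, 3, 4, 5}) = 6
G(12) = mex({0, 1, 2, 3, 5, 6, 7}) = 4
G(13) = mex({0, 2, 3, 4, 6, 7}) = 1
G(14) = mex({0, 1, 4, 5, 6, 7}) = 2
G(15) = mex({0, 1, 2, 3, 4, 5, 6}) = 7
G(16) = mex({0, 2, 3, 5, 6, 7}) = 1
G(17) = mex({0, 1, 2, 3, 5, 6, 7}) = 4
G(18) = mex({0, 1, 2, 4, 5, 6}) = 3
G(19) = mex({0, 1, 3, 4, 5, 7}) = 2
G(20) = mex({0, 2, 3, 4, 5, 6, 7}) = 1
G(21) = mex({0, 1, 2, 3, 5, 6, 7}) = 4
G(22) = mex({0, 1, 2, 3, 4, 5, 7}) = 6
G(23) = mex({0, 1, 2, 3, 4, 5, 6}) = 7
G(24) = mex({0, 1, 2, 3, 5, 6, 7}) = 4
G(25) = mex({0, 2, 3, 4, 6, 7}) = 1
G(26) = mex({0, 1, 3, 4, 5, 6, 7}) = 2
G(27) = mex({0, 1, 2, 3, 4, 5, 6, 7}) = 8
G(28) = mex({0, 1, 2, 3, 4, 6, 7, 8}) = 5
G(29) = mex({0, 1, 2, 3, 5, 6, 7, 8, 9}) = 4
G(30) = mex({0, 1, 2, 3, 4, 5, 6, 9, 10}) = 7
G(31) = mex({0, 1, 3, 4, 5, 7, 10, 11}) = 2
G(32) = mex({0, 2, 3, 4, 5, 6, 7, 9, 11}) = 1
G(33) = mex({0, 1, 2, 3, 4, 5, 6, 7, 9, 12}) = 8
G(34) = mex({0, 1, 2, 3, 4, 5, 7, 8, 11, 12}) = 6
G(35) = mex({0, 1, 2, 3, 4, 5, 6, 8, 9, 10, 11}) = 7
G(36) = mex({0, 1, 2, 3, 5, 6, 7, 9, 10}) = 4
G(37) = mex({0, 2, 3, 4, 6, 7, 9, 10, 11, 12}) = 1
G(38) = mex({0, 1, 3, 4, 5, 6, 7, 9, 10, 11, 12}) = 2
G(39) = mex({0, 1, 2, 4, 5, 6, 7, 9, 10, 12, 14}) = 3
G(40) = mex({0, 2, 3, 4, 6, 7, 11, 12, 14}) = 1
G(41) = mex({0, 1, 2, 3, 5, 6, 7, 9, 10, 11, 12}) = 4
G(42) = mex({0, 1, 2, 3, 4, 5, 6, 9, 10}) = 7
G(43) = mex({0, 1, 3, 4, 5, 7, 9, 10, 12, 15}) = 2
G(44) = mex({0, 2, 3, 4, 5, 6, 7, 9, 10, 12, 15}) = 1
G(45) = mex({0, 1, 2, 3, 4, 5, 6, 7, 9, 10, 12, 14}) = 8
G(46) = mex({0, 1, 3, 4, 5, 7, 8, 11, 12, 14}) = 2
G(47) = mex({0, 1, 2, 3, 4, 5, 6, 8, 9, 10, 11, 12}) = 7
G(48) = mex({0, 1, 2, 3, 5, 6, 7, 9, 10}) = 4
G(49) = mex({0, 2, 3, 4, 6, 7, 9, 10, 11, 12, 15}) = 1
Therefore G(49) = 1.

1


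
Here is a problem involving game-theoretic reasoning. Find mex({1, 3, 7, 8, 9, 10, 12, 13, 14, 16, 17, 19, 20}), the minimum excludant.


Set = {1, 3, 7, 8, 9, 10, 12, 13, 14, 16, 17, 19, 20}
0 is NOT in the set. This is the mex.
mex = 0

0


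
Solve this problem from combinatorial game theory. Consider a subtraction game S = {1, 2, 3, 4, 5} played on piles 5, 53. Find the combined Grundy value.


Subtraction set: {1, 2, 3, 4, 5}
For this subtraction set, G(n) = n mod 6 (period = max + 1 = 6).
Pile 1 (size 5): G(5) = 5 mod 6 = 5
Pile 2 (size 53): G(53) = 53 mod 6 = 5
Total Grundy value = XOR of all: 5 XOR 5 = 0

0


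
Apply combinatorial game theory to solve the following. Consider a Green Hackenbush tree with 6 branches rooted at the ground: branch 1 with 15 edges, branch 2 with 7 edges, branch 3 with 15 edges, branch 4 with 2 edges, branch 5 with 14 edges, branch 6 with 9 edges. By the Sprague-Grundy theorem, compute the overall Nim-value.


The tree has 6 branches from the ground vertex.
In Green Hackenbush, the Nim-value of a simple path of length k is k.
Branch 1: length 15, Nim-value = 15
Branch 2: length 7, Nim-value = 7
Branch 3: length 15, Nim-value = 15
Branch 4: length 2, Nim-value = 2
Branch 5: length 14, Nim-value = 14
Branch 6: length 9, Nim-value = 9
Total Nim-value = XOR of all branch values:
0 XOR 15 = 15
15 XOR 7 = 8
8 XOR 15 = 7
7 XOR 2 = 5
5 XOR 14 = 11
11 XOR 9 = 2
Nim-value of the tree = 2

2


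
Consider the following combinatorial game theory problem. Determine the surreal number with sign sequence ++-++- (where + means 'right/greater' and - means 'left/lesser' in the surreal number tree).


Sign expansion: ++-++-
Rule: track bounds (lo, hi), initially (-inf, +inf). On '+', the current value becomes lo and we move to the simplest number in (value, hi): value + 1 if hi = +inf, otherwise the midpoint (value + hi)/2. On '-', the current value becomes hi and we move to value - 1 if lo = -inf, otherwise the midpoint (lo + value)/2.
Start at 0.
Step 1: sign = +, move right. Bounds: (0, +inf). Value = 1
Step 2: sign = +, move right. Bounds: (1, +inf). Value = 2
Step 3: sign = -, move left. Bounds: (1, 2). Value = 3/2
Step 4: sign = +, move right. Bounds: (3/2, 2). Value = 7/4
Step 5: sign = +, move right. Bounds: (7/4, 2). Value = 15/8
Step 6: sign = -, move left. Bounds: (7/4, 15/8). Value = 29/16
The surreal number with sign expansion ++-++- is 29/16.

29/16


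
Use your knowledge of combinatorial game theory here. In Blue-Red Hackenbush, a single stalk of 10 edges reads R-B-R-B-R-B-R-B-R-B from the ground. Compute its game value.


Edges (from ground): R-B-R-B-R-B-R-B-R-B
By Berlekamp's sign-expansion rule, a Blue-Red Hackenbush stalk has the value of the surreal number whose sign sequence is the edge sequence with B -> + and R -> -.
Sign sequence: -+-+-+-+-+
Trace the sign expansion in the surreal number tree, starting from 0:
Edge 1: R (sign -) -> bounds (-inf, 0), value = -1
Edge 2: B (sign +) -> bounds (-1, 0), value = -1/2
Edge 3: R (sign -) -> bounds (-1, -1/2), value = -3/4
Edge 4: B (sign +) -> bounds (-3/4, -1/2), value = -5/8
Edge 5: R (sign -) -> bounds (-3/4, -5/8), value = -11/16
Edge 6: B (sign +) -> bounds (-11/16, -5/8), value = -21/32
Edge 7: R (sign -) -> bounds (-11/16, -21/32), value = -43/64
Edge 8: B (sign +) -> bounds (-43/64, -21/32), value = -85/128
Edge 9: R (sign -) -> bounds (-43/64, -85/128), value = -171/256
Edge 10: B (sign +) -> bounds (-171/256, -85/128), value = -341/512
Game value = -341/512

-341/512


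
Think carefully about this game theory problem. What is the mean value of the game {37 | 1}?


Game = {37 | 1}, a switch {a | b} with numbers a > b.
Its thermograph has left wall a - t and right wall b + t, which meet at t = (a - b)/2, where both equal (a + b)/2. So the mast (mean value) is at (a + b)/2.
Mean = (37 + (1))/2 = 38/2 = 19

19


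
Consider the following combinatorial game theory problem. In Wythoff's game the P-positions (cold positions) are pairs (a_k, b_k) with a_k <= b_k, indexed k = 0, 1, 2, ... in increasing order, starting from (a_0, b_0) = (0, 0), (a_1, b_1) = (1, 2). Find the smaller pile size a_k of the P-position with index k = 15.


By Wythoff's theorem, a_k = floor(k * phi) and b_k = floor(k * phi^2) = a_k + k, where phi = (1 + sqrt(5))/2 is the golden ratio.
phi = (1 + sqrt(5))/2 = 1.618034
k = 15
k * phi = 15 * 1.618034 = 24.270510
a_15 = floor(k * phi) = 24

24


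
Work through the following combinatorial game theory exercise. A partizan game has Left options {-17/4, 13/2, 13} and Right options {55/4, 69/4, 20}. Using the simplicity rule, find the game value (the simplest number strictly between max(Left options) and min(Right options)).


Left options: {-17/4, 13/2, 13}, max = 13
Right options: {55/4, 69/4, 20}, min = 55/4
All options are numbers and max(Left) < min(Right), so by the simplicity theorem the value is the simplest (earliest-born) number strictly between 13 and 55/4.
No integer lies strictly between 13 and 55/4, so the value is the dyadic rational m/2^k in the interval with the smallest k (then m odd); search k = 1, 2, ...:
Denominator 2: 27/2 lies strictly between 13 and 55/4 -- found.
The simplest number in the interval is 27/2.
Game value = 27/2

27/2


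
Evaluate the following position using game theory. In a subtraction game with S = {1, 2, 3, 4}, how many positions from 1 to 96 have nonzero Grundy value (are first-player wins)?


Subtraction set S = {1, 2, 3, 4}, so G(n) = n mod 5.
G(n) = 0 when n is a multiple of 5.
Multiples of 5 in [1, 96]: 19
N-positions (nonzero Grundy) = 96 - 19 = 77

77


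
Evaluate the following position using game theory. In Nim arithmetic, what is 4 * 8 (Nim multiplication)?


Nim multiplication is bilinear over XOR: (u XOR v) * w = (u*w) XOR (v*w).
So we split each operand into its bit components and XOR the pairwise Nim products.
4 = 4 (as XOR of powers of 2).
8 = 8 (as XOR of powers of 2).
Using the standard Nim-product table on single bits:
  2*2 = 3,   2*4 = 8,   2*8 = 12,
  4*4 = 6,   4*8 = 11,  8*8 = 13,
and  1*x = x (identity), k*l = l*k (commutative).
Pairwise Nim products:
  4 * 8 = 11
XOR them: 11 = 11.
Result: 4 * 8 = 11 (in Nim).

11


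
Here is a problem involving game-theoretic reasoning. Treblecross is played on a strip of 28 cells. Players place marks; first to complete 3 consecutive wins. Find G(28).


Treblecross: place X on empty cells; 3-in-a-row wins.
Playing within two cells of an existing X lets the opponent win at once, so sensible play treats the cells i-2..i+2 around each X as dead. The player left with no safe cell loses, so this is a normal-play take-away game on strips of safe cells.
Placing X at cell i (0-indexed) of a strip of k safe cells leaves independent strips of sizes max(0, i-2) and max(0, k-i-3). Hence G(k) = mex{ G(max(0,i-2)) XOR G(max(0,k-i-3)) : 0 <= i < k }, with G(0) = 0.
G(1): splits (0,0):0^0=0 -> mex({0}) = 1
G(2): splits (0,0):0^0=0 -> mex({0}) = 1
G(3): splits (0,0):0^0=0 -> mex({0}) = 1
G(4): splits (0,1):0^1=1 (0,0):0^0=0 -> mex({0, 1}) = 2
G(5): splits (0,2):0^1=1 (0,1):0^1=1 (0,0):0^0=0 -> mex({0, 1}) = 2
G(6) = mex({1}) = 0
G(7) = mex({0, 1, 2}) = 3
G(8) = mex({0, 1, 2}) = 3
G(9) = mex({0, 2}) = 1
G(10) = mex({0, 2, 3}) = 1
G(11) = mex({0, 3}) = 1
G(12) = mex({1, 3}) = 0
G(13) = mex({0, 1, 2, 3}) = 4
G(14) = mex({0, 1, 2}) = 3
G(15) = mex({0, 1, 2}) = 3
G(16) = mex({0, 1, 2, 4}) = 3
G(17) = mex({0, 1, 3, 4}) = 2
G(18) = mex({0, 1, 3, 4}) = 2
G(19) = mex({0, 1, 3, 5}) = 2
G(20) = mex({0, 1, 2, 3, 5}) = 4
G(21) = mex({0, 1, 2, 3, 5}) = 4
G(22) = mex({1, 2, 6}) = 0
G(23) = mex({0, 1, 2, 3, 4, 6}) = 5
G(24) = mex({0, 1, 2, 3, 4}) = 5
G(25) = mex({0, 1, 3, 4, 7}) = 2
G(26) = mex({0, 1, 3, 4, 5, 7}) = 2
G(27) = mex({0, 1, 3, 5}) = 2
G(28) = mex({0, 1, 2, 5}) = 3
Therefore G(28) = 3.

3


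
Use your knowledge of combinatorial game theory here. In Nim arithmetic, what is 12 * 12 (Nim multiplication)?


Nim multiplication is bilinear over XOR: (u XOR v) * w = (u*w) XOR (v*w).
So we split each operand into its bit components and XOR the pairwise Nim products.
12 = 4 + 8 (as XOR of powers of 2).
12 = 4 + 8 (as XOR of powers of 2).
Using the standard Nim-product table on single bits:
  2*2 = 3,   2*4 = 8,   2*8 = 12,
  4*4 = 6,   4*8 = 11,  8*8 = 13,
and  1*x = x (identity), k*l = l*k (commutative).
Pairwise Nim products:
  4 * 4 = 6
  4 * 8 = 11
  8 * 4 = 11
  8 * 8 = 13
XOR them: 6 XOR 11 XOR 11 XOR 13 = 11.
Result: 12 * 12 = 11 (in Nim).

11


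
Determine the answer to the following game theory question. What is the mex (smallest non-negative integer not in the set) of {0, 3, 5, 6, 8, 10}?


Set = {0, 3, 5, 6, 8, 10}
0 is in the set.
1 is NOT in the set. This is the mex.
mex = 1

1


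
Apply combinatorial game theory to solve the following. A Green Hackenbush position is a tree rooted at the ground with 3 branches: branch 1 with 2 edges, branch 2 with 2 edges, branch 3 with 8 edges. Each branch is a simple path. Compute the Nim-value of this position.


The tree has 3 branches from the ground vertex.
In Green Hackenbush, the Nim-value of a simple path of length k is k.
Branch 1: length 2, Nim-value = 2
Branch 2: length 2, Nim-value = 2
Branch 3: length 8, Nim-value = 8
Total Nim-value = XOR of all branch values:
0 XOR 2 = 2
2 XOR 2 = 0
0 XOR 8 = 8
Nim-value of the tree = 8

8


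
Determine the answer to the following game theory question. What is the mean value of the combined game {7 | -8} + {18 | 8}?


G1 = {7 | -8}, G2 = {18 | 8}
Each is a switch {a | b} with numbers a > b; its mean value is (a + b)/2, and mean value is additive over game sums: m(G1 + G2) = m(G1) + m(G2).
Mean of G1 = (7 + (-8))/2 = -1/2 = -1/2
Mean of G2 = (18 + (8))/2 = 26/2 = 13
Mean of G1 + G2 = -1/2 + 13 = 25/2

25/2


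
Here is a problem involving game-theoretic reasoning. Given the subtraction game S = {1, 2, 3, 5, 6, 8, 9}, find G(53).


The subtraction set is S = {1, 2, 3, 5, 6, 8, 9}.
G(k) = mex{ G(k - s) : s in S, s <= k }. We compute iteratively: G(0) = 0.
G(1) = mex({0}) = 1
G(2) = mex({0, 1}) = 2
G(3) = mex({0, 1, 2}) = 3
G(4) = mex({1, 2, 3}) = 0
G(5) = mex({0, 2, 3}) = 1
G(6) = mex({0, 1, 3}) = 2
G(7) = mex({0, 1, 2}) = 3
G(8) = mex({0, 1, 2, 3}) = 4
G(9) = mex({0, 1, 2, 3, 4}) = 5
G(10) = mex({0, 1, 2, 3, 4, 5}) = 6
G(11) = mex({1, 2, 3, 4, 5, 6}) = 0
G(12) = mex({0, 2, 3, 5, 6}) = 1
G(13) = mex({0, 1, 3, 4, 6}) = 2
G(14) = mex({0, 1, 2, 4, 5}) = 3
G(15) = mex({1, 2, 3, 5, 6}) = 0
G(16) = mex({0, 2, 3, 4, 6}) = 1
G(17) = mex({0, 1, 3, 4, 5}) = 2
G(18) = mex({0, 1, 2, 5, 6}) = 3
G(19) = mex({0, 1, 2, 3, 6}) = 4
Observe that G(11)..G(19) = 0, 1, 2, 3, 0, 1, 2, 3, 4 repeats G(0)..G(8) = 0, 1, 2, 3, 0, 1, 2, 3, 4.
For k >= max(S) = 9, G(k) is determined by the previous 9 values G(k-9)..G(k-1); a window of 9 consecutive values has recurred shifted by 11, so by induction G(k + 11) = G(k) for all k >= 0: the sequence is periodic from the start with period 11.
One period: G(0..10) = 0, 1, 2, 3, 0, 1, 2, 3, 4, 5, 6.
53 mod 11 = 9, so G(53) = G(9) = 5.

5


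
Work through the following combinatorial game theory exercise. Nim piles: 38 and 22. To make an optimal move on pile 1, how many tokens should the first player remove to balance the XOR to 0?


Piles: 38 and 22
Current XOR: 38 XOR 22 = 48 (non-zero, so this is an N-position).
To make the XOR zero, we need to find a move that balances the piles.
For pile 1 (size 38): target = 38 XOR 48 = 22
We reduce pile 1 from 38 to 22.
Tokens removed: 38 - 22 = 16
Verification: 22 XOR 22 = 0

16


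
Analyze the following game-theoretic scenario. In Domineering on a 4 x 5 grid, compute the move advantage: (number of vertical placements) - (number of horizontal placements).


Board is 4 x 5 (rows x cols).
Left (vertical) placements: (rows-1) * cols = 3 * 5 = 15
Right (horizontal) placements: rows * (cols-1) = 4 * 4 = 16
Advantage = Left - Right = 15 - 16 = -1

-1


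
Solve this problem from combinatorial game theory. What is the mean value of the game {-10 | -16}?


Game = {-10 | -16}, a switch {a | b} with numbers a > b.
Its thermograph has left wall a - t and right wall b + t, which meet at t = (a - b)/2, where both equal (a + b)/2. So the mast (mean value) is at (a + b)/2.
Mean = (-10 + (-16))/2 = -26/2 = -13

-13


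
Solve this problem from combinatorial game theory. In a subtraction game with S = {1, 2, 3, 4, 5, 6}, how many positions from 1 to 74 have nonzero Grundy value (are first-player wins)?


Subtraction set S = {1, 2, 3, 4, 5, 6}, so G(n) = n mod 7.
G(n) = 0 when n is a multiple of 7.
Multiples of 7 in [1, 74]: 10
N-positions (nonzero Grundy) = 74 - 10 = 64

64


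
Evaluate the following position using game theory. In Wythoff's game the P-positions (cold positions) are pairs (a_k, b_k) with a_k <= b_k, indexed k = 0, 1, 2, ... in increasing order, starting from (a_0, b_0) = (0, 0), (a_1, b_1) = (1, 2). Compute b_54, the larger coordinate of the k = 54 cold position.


By Wythoff's theorem, a_k = floor(k * phi) and b_k = floor(k * phi^2) = a_k + k, where phi = (1 + sqrt(5))/2 is the golden ratio.
phi = (1 + sqrt(5))/2 = 1.618034
phi^2 = phi + 1 = 2.618034
k = 54
k * phi^2 = 54 * 2.618034 = 141.373835
b_54 = floor(k * phi^2) = 141 (check: a_54 + k = 87 + 54 = 141)

141


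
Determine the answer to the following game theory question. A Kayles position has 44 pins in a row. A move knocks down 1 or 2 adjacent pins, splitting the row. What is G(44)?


Kayles: a move removes 1 or 2 adjacent pins from a contiguous row.
Removing pins from a row of k leaves two independent rows (a, b) with a + b = k - 1 (one pin) or a + b = k - 2 (two pins); an end removal gives a = 0.
By Sprague-Grundy, G(k) = mex{ G(a) XOR G(b) } over all these splits. G(0) = 0.
G(1): splits (0,0):0^0=0 -> mex({0}) = 1
G(2): splits (0,1):0^1=1 (0,0):0^0=0 -> mex({0, 1}) = 2
G(3): splits (0,2):0^2=2 (1,1):1^1=0 (0,1):0^1=1 -> mex({0, 1, 2}) = 3
G(4): splits (0,3):0^3=3 (1,2):1^2=3 (0,2):0^2=2 (1,1):1^1=0 -> mex({0, 2, 3}) = 1
G(5): splits (0,4):0^1=1 (1,3):1^3=2 (2,2):2^2=0 (0,3):0^3=3 (1,2):1^2=3 -> mex({0, 1, 2, 3}) = 4
G(6) = mex({0, 1, 2, 4}) = 3
G(7) = mex({0, 1, 3, 4, 5}) = 2
G(8) = mex({0, 2, 3, 5, 6}) = 1
G(9) = mex({0, 1, 2, 3, 6, 7}) = 4
G(10) = mex({0, 1, 3, 4, 5, 7}) = 2
G(11) = mex({0, 1, 2, 3, 4, 5}) = 6
G(12) = mex({0, 1, 2, 3, 5, 6, 7}) = 4
G(13) = mex({0, 2, 3, 4, 6, 7}) = 1
G(14) = mex({0, 1, 4, 5, 6, 7}) = 2
G(15) = mex({0, 1, 2, 3, 4, 5, 6}) = 7
G(16) = mex({0, 2, 3, 5, 6, 7}) = 1
G(17) = mex({0, 1, 2, 3, 5, 6, 7}) = 4
G(18) = mex({0, 1, 2, 4, 5, 6}) = 3
G(19) = mex({0, 1, 3, 4, 5, 7}) = 2
G(20) = mex({0, 2, 3, 4, 5, 6, 7}) = 1
G(21) = mex({0, 1, 2, 3, 5, 6, 7}) = 4
G(22) = mex({0, 1, 2, 3, 4, 5, 7}) = 6
G(23) = mex({0, 1, 2, 3, 4, 5, 6}) = 7
G(24) = mex({0, 1, 2, 3, 5, 6, 7}) = 4
G(25) = mex({0, 2, 3, 4, 6, 7}) = 1
G(26) = mex({0, 1, 3, 4, 5, 6, 7}) = 2
G(27) = mex({0, 1, 2, 3, 4, 5, 6, 7}) = 8
G(28) = mex({0, 1, 2, 3, 4, 6, 7, 8}) = 5
G(29) = mex({0, 1, 2, 3, 5, 6, 7, 8, 9}) = 4
G(30) = mex({0, 1, 2, 3, 4, 5, 6, 9, 10}) = 7
G(31) = mex({0, 1, 3, 4, 5, 7, 10, 11}) = 2
G(32) = mex({0, 2, 3, 4, 5, 6, 7, 9, 11}) = 1
G(33) = mex({0, 1, 2, 3, 4, 5, 6, 7, 9, 12}) = 8
G(34) = mex({0, 1, 2, 3, 4, 5, 7, 8, 11, 12}) = 6
G(35) = mex({0, 1, 2, 3, 4, 5, 6, 8, 9, 10, 11}) = 7
G(36) = mex({0, 1, 2, 3, 5, 6, 7, 9, 10}) = 4
G(37) = mex({0, 2, 3, 4, 6, 7, 9, 10, 11, 12}) = 1
G(38) = mex({0, 1, 3, 4, 5, 6, 7, 9, 10, 11, 12}) = 2
G(39) = mex({0, 1, 2, 4, 5, 6, 7, 9, 10, 12, 14}) = 3
G(40) = mex({0, 2, 3, 4, 6, 7, 11, 12, 14}) = 1
G(41) = mex({0, 1, 2, 3, 5, 6, 7, 9, 10, 11, 12}) = 4
G(42) = mex({0, 1, 2, 3, 4, 5, 6, 9, 10}) = 7
G(43) = mex({0, 1, 3, 4, 5, 7, 9, 10, 12, 15}) = 2
G(44) = mex({0, 2, 3, 4, 5, 6, 7, 9, 10, 12, 15}) = 1
Therefore G(44) = 1.

1
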